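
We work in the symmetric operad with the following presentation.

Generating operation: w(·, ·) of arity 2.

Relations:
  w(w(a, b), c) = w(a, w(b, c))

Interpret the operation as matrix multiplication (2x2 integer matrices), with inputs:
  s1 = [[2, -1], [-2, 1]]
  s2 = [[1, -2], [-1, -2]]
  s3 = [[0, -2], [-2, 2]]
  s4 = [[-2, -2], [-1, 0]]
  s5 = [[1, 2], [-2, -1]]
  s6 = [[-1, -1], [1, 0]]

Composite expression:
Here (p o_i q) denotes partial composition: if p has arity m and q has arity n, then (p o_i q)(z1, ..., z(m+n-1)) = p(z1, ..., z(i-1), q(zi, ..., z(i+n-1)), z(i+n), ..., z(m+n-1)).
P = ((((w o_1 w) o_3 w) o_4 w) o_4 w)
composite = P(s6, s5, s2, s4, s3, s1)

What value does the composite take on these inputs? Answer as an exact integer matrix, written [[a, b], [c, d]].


[[16, -8], [16, -8]]


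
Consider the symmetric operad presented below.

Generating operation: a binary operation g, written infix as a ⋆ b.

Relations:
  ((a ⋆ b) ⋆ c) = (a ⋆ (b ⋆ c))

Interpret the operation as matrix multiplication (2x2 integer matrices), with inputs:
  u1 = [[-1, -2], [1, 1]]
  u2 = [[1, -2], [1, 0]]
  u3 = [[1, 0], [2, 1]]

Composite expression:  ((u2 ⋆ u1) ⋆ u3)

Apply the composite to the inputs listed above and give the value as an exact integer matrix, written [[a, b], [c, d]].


[[-11, -4], [-5, -2]]

(u2 ⋆ u1) = [[-3, -4], [-1, -2]]
((u2 ⋆ u1) ⋆ u3) = [[-11, -4], [-5, -2]]


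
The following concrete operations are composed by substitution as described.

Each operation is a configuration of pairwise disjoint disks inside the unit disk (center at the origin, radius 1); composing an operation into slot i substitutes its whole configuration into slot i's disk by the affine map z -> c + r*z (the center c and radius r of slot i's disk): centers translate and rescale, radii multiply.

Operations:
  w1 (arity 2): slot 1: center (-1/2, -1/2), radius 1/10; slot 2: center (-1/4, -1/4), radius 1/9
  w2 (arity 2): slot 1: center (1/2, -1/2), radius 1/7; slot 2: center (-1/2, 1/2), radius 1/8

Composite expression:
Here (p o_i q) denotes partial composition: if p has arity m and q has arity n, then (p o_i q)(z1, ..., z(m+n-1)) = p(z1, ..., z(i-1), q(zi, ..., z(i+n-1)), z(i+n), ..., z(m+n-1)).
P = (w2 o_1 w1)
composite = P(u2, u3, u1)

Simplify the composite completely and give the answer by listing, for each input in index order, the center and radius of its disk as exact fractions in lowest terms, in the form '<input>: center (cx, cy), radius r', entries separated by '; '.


u1: center (-1/2, 1/2), radius 1/8; u2: center (3/7, -4/7), radius 1/70; u3: center (13/28, -15/28), radius 1/63

Each u-disk chains the slot maps above it in w2; radii multiply.
u2 passes through 2 substitutions, ending at center (3/7, -4/7), radius 1/70
u3 passes through 2 substitutions, ending at center (13/28, -15/28), radius 1/63
u1 passes through 1 substitution, ending at center (-1/2, 1/2), radius 1/8


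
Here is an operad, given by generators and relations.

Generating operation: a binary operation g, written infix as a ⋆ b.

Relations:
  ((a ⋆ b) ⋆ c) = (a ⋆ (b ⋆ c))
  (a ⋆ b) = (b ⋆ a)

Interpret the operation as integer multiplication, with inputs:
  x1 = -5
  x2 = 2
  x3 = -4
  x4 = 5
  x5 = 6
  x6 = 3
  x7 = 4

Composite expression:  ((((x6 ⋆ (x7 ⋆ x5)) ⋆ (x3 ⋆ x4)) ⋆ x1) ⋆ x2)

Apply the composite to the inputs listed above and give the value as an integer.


(x7 ⋆ x5) = 24
(x6 ⋆ (x7 ⋆ x5)) = 72
(x3 ⋆ x4) = -20
((x6 ⋆ (x7 ⋆ x5)) ⋆ (x3 ⋆ x4)) = -1440
(((x6 ⋆ (x7 ⋆ x5)) ⋆ (x3 ⋆ x4)) ⋆ x1) = 7200
((((x6 ⋆ (x7 ⋆ x5)) ⋆ (x3 ⋆ x4)) ⋆ x1) ⋆ x2) = 14400

14400


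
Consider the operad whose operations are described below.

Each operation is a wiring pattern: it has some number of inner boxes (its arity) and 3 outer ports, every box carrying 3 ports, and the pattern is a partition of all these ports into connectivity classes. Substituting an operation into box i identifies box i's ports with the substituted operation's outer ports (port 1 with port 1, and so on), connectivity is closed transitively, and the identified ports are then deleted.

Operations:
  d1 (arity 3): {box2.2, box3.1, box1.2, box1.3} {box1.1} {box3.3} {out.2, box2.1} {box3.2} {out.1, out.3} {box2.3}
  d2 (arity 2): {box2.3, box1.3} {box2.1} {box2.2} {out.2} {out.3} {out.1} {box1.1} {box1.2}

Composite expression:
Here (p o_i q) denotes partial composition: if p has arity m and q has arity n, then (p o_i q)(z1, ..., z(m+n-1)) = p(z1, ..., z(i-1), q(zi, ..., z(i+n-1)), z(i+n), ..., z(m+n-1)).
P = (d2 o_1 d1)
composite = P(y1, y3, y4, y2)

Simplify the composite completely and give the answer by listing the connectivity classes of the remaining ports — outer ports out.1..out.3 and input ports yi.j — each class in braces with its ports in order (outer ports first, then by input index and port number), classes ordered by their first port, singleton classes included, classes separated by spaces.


{out.1} {out.2} {out.3} {y1.1} {y1.2, y1.3, y3.2, y4.1} {y2.1} {y2.2} {y2.3} {y3.1} {y3.3} {y4.2} {y4.3}

Substituting into d2 glues patterns; closure does the rest.
d1 over (y1, y3, y4) gives {out.1, out.3} {out.2, y3.1} {y1.1} {y1.2, y1.3, y3.2, y4.1} {y3.3} {y4.2} {y4.3}, out.j being that stage's outer ports
d2 over (y1, y3, y4, y2) gives {out.1} {out.2} {out.3} {y1.1} {y1.2, y1.3, y3.2, y4.1} {y2.1} {y2.2} {y2.3} {y3.1} {y3.3} {y4.2} {y4.3}, out.j being that stage's outer ports


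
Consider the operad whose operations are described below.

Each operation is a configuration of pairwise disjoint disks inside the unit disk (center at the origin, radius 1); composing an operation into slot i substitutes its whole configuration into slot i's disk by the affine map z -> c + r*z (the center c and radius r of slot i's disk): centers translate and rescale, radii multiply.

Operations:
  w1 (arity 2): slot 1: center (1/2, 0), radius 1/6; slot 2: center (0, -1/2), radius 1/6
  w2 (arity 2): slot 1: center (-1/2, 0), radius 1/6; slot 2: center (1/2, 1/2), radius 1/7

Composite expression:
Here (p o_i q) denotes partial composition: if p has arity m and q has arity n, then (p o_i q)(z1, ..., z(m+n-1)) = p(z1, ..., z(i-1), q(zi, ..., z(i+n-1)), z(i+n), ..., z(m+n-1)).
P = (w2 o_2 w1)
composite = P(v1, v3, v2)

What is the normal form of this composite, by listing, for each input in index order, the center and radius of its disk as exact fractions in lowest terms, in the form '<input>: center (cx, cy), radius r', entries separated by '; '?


v1: center (-1/2, 0), radius 1/6; v2: center (1/2, 3/7), radius 1/42; v3: center (4/7, 1/2), radius 1/42

Affine substitution under w2: radii multiply and v-centers shift.
tracing v1 down its 1-map path: center (-1/2, 0), radius 1/6
tracing v3 down its 2-map path: center (4/7, 1/2), radius 1/42
tracing v2 down its 2-map path: center (1/2, 3/7), radius 1/42


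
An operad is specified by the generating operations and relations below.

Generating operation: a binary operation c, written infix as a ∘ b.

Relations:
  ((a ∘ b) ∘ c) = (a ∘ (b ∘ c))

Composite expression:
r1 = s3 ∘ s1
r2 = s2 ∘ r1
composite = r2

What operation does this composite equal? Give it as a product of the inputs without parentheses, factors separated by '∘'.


s2 ∘ s3 ∘ s1

The c-tree's shape is irrelevant; the s-reading-order decides.
(s3 ∘ s1) flattens to s3 ∘ s1
(s2 ∘ (s3 ∘ s1)) flattens to s2 ∘ s3 ∘ s1


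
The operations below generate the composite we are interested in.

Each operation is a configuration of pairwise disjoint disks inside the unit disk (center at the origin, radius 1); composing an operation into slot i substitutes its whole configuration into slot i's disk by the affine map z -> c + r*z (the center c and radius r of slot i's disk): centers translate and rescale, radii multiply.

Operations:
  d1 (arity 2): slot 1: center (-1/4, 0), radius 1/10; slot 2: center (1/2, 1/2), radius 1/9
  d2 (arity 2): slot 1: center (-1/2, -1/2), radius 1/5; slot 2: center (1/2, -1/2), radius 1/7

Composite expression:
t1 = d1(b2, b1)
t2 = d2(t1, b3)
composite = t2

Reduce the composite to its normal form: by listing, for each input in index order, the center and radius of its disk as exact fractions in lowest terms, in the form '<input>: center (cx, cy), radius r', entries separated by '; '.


b1: center (-2/5, -2/5), radius 1/45; b2: center (-11/20, -1/2), radius 1/50; b3: center (1/2, -1/2), radius 1/7

Affine substitution under d2: radii multiply and b-centers shift.
input b2: composing its 2 substitution steps yields center (-11/20, -1/2), radius 1/50
input b1: composing its 2 substitution steps yields center (-2/5, -2/5), radius 1/45
input b3: composing its 1 substitution step yields center (1/2, -1/2), radius 1/7


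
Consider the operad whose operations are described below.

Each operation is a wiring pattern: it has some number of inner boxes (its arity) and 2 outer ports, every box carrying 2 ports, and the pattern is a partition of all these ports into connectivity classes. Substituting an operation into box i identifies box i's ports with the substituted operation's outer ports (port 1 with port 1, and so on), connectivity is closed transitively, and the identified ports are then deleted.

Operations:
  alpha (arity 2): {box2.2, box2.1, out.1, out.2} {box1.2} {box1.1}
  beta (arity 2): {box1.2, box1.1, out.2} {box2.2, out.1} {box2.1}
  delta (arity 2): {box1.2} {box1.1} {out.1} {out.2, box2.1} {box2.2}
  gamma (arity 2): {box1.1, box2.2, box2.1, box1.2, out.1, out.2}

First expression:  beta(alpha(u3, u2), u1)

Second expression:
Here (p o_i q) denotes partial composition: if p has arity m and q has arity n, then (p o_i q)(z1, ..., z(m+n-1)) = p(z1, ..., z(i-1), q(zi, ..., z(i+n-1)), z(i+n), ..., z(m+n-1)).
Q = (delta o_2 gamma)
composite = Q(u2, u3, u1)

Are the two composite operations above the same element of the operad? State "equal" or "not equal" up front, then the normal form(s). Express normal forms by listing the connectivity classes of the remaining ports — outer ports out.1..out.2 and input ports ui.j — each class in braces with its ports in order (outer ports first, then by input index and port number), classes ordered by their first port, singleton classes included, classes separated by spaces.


not equal; first: {out.1, u1.2} {out.2, u2.1, u2.2} {u1.1} {u3.1} {u3.2}; second: {out.1} {out.2, u1.1, u1.2, u3.1, u3.2} {u2.1} {u2.2}

The first expression reduces to {out.1, u1.2} {out.2, u2.1, u2.2} {u1.1} {u3.1} {u3.2}
The second expression reduces to {out.1} {out.2, u1.1, u1.2, u3.1, u3.2} {u2.1} {u2.2}
The forms do not match — not equal.


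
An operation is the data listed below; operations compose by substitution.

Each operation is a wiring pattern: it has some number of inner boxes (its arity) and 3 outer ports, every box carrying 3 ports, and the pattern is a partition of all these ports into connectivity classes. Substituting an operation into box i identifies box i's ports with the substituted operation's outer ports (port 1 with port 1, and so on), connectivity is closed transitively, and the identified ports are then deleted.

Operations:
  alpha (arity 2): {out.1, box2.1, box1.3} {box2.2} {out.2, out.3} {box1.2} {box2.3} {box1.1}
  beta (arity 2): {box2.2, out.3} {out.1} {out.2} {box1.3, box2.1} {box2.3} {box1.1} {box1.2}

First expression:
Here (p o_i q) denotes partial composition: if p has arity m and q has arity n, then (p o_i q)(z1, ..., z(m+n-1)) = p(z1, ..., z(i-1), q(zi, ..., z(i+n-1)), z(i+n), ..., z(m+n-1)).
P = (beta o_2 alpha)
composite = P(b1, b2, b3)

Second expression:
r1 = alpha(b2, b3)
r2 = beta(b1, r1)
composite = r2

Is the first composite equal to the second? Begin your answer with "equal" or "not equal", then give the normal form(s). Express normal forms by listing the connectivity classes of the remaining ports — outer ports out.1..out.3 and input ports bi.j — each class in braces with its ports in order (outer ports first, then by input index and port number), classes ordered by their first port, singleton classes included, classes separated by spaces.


The first expression reduces to {out.1} {out.2} {out.3} {b1.1} {b1.2} {b1.3, b2.3, b3.1} {b2.1} {b2.2} {b3.2} {b3.3}
The second expression reduces to {out.1} {out.2} {out.3} {b1.1} {b1.2} {b1.3, b2.3, b3.1} {b2.1} {b2.2} {b3.2} {b3.3}
Both agree, so they are equal.

equal — both sides give {out.1} {out.2} {out.3} {b1.1} {b1.2} {b1.3, b2.3, b3.1} {b2.1} {b2.2} {b3.2} {b3.3}


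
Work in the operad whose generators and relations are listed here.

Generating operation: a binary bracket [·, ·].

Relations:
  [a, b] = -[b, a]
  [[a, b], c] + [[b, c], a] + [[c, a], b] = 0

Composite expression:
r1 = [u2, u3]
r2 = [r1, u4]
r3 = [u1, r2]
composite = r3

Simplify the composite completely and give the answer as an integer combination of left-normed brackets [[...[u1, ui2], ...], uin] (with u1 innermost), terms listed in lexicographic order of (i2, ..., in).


A multilinear Lie element is pinned by u1-initial words (u1 innermost).
Composite bracket: [u1, [[u2, u3], u4]]
Full expansion: 8 signed words from ab - ba (2^3 = 8).
Keep just the words that open with u1:
  the word u1u2u3u4 carries sign +1 and contributes +[[[u1, u2], u3], u4]
  the word u1u3u2u4 carries sign -1 and contributes -[[[u1, u3], u2], u4]
  the word u1u4u2u3 carries sign -1 and contributes -[[[u1, u4], u2], u3]
  the word u1u4u3u2 carries sign +1 and contributes +[[[u1, u4], u3], u2]

[[[u1, u2], u3], u4] - [[[u1, u3], u2], u4] - [[[u1, u4], u2], u3] + [[[u1, u4], u3], u2]


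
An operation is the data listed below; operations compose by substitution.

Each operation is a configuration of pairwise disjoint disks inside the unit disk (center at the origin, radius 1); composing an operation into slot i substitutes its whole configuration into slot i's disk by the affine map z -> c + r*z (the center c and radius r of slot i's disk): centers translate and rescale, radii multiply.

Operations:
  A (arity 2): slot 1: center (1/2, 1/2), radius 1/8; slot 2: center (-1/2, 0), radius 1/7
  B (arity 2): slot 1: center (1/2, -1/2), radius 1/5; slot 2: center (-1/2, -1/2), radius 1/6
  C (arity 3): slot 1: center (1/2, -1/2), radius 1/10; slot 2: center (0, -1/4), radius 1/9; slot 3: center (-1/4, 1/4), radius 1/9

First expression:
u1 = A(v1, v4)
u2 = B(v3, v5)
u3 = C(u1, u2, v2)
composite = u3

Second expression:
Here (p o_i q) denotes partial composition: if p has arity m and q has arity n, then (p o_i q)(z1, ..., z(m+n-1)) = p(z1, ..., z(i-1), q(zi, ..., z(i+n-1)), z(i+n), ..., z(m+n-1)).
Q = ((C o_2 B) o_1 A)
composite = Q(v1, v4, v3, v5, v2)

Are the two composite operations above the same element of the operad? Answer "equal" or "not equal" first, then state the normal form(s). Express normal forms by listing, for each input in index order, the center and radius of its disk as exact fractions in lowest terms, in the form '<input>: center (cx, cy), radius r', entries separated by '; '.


equal; the common form is v1: center (11/20, -9/20), radius 1/80; v2: center (-1/4, 1/4), radius 1/9; v3: center (1/18, -11/36), radius 1/45; v4: center (9/20, -1/2), radius 1/70; v5: center (-1/18, -11/36), radius 1/54

In normal form, the first expression is v1: center (11/20, -9/20), radius 1/80; v2: center (-1/4, 1/4), radius 1/9; v3: center (1/18, -11/36), radius 1/45; v4: center (9/20, -1/2), radius 1/70; v5: center (-1/18, -11/36), radius 1/54
In normal form, the second expression is v1: center (11/20, -9/20), radius 1/80; v2: center (-1/4, 1/4), radius 1/9; v3: center (1/18, -11/36), radius 1/45; v4: center (9/20, -1/2), radius 1/70; v5: center (-1/18, -11/36), radius 1/54
Identical normal forms: equal.


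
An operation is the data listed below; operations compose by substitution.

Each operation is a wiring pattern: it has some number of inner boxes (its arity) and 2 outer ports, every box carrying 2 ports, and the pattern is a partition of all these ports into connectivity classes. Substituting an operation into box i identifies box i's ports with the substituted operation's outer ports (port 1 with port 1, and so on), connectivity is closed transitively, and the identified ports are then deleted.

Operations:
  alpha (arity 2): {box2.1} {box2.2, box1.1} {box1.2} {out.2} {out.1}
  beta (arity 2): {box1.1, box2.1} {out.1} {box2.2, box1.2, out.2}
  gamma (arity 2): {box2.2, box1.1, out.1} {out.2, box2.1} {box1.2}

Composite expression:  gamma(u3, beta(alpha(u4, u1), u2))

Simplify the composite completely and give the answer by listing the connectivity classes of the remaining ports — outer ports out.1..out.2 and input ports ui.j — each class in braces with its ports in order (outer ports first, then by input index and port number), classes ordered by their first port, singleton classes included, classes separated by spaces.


{out.1, u2.2, u3.1} {out.2} {u1.1} {u1.2, u4.1} {u2.1} {u3.2} {u4.2}


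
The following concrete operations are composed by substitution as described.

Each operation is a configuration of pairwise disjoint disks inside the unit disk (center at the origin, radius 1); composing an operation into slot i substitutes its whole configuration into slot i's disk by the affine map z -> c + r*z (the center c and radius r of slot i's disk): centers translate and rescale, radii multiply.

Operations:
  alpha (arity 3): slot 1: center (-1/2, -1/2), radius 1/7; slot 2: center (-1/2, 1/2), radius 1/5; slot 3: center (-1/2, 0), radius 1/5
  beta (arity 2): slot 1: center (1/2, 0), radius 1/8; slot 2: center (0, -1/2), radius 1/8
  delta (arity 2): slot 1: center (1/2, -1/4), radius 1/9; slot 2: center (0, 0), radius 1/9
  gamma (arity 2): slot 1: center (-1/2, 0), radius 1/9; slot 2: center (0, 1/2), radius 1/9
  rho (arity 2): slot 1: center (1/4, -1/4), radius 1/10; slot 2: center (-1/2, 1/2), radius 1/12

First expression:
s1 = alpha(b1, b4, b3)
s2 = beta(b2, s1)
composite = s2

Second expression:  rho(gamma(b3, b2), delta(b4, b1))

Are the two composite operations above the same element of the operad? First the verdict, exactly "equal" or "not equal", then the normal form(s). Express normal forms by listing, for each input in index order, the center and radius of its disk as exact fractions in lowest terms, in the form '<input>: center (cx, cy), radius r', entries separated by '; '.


not equal; the first gives b1: center (-1/16, -9/16), radius 1/56; b2: center (1/2, 0), radius 1/8; b3: center (-1/16, -1/2), radius 1/40; b4: center (-1/16, -7/16), radius 1/40 and the second b1: center (-1/2, 1/2), radius 1/108; b2: center (1/4, -1/5), radius 1/90; b3: center (1/5, -1/4), radius 1/90; b4: center (-11/24, 23/48), radius 1/108


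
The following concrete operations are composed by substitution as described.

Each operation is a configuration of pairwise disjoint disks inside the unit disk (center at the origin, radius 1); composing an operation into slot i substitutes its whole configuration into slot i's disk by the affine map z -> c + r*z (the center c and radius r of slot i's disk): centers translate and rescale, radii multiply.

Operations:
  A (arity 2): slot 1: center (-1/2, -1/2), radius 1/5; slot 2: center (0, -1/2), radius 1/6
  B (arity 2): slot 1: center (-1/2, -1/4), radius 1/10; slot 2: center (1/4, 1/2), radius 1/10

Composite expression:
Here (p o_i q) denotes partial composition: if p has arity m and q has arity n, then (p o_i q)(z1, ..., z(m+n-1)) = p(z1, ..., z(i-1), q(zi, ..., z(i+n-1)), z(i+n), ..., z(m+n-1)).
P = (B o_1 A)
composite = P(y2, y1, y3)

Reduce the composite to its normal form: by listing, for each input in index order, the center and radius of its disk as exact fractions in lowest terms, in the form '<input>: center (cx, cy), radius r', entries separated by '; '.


y1: center (-1/2, -3/10), radius 1/60; y2: center (-11/20, -3/10), radius 1/50; y3: center (1/4, 1/2), radius 1/10


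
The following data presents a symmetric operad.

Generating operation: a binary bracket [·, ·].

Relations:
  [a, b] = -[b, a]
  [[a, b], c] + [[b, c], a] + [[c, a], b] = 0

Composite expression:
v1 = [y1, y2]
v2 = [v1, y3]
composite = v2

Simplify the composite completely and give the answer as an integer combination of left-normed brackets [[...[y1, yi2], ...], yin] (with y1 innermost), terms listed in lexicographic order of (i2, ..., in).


[[y1, y2], y3]

Antisymmetry and Jacobi reduce to y1-anchored left-normed brackets.
Composite bracket: [[y1, y2], y3]
Under [a, b] = ab - ba we get 4 signed associative words (2^2 = 4).
Only words starting with y1 matter:
  the word y1y2y3 carries sign +1 and contributes +[[y1, y2], y3]


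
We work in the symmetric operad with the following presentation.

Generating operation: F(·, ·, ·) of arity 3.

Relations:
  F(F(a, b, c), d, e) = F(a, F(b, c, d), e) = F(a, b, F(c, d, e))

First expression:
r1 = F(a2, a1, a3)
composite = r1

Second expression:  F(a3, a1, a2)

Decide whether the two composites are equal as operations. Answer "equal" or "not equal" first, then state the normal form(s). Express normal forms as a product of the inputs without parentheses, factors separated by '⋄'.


not equal; the first gives a2 ⋄ a1 ⋄ a3 and the second a3 ⋄ a1 ⋄ a2

The first composite normalizes to a2 ⋄ a1 ⋄ a3
The second composite normalizes to a3 ⋄ a1 ⋄ a2
They disagree, so not equal.


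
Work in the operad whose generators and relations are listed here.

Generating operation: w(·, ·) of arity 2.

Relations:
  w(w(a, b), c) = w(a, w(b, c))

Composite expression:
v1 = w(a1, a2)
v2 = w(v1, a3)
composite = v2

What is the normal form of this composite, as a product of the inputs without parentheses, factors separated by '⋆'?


a1 ⋆ a2 ⋆ a3

Every regrouping of w is equal, so read the a-inputs in written order.
w(a1, a2) flattens to a1 ⋆ a2
w(w(a1, a2), a3) flattens to a1 ⋆ a2 ⋆ a3


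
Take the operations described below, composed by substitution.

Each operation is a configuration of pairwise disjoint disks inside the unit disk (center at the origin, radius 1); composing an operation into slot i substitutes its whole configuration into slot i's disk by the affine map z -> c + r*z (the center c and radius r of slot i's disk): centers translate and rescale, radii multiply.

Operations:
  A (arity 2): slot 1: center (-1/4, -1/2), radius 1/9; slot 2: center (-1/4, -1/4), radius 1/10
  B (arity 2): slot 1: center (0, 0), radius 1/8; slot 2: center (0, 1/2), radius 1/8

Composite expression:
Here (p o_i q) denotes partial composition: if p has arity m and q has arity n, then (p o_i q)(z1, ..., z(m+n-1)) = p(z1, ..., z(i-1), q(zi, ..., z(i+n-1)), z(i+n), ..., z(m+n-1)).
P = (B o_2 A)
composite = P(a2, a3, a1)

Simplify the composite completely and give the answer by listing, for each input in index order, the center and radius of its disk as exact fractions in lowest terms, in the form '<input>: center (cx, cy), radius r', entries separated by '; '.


a1: center (-1/32, 15/32), radius 1/80; a2: center (0, 0), radius 1/8; a3: center (-1/32, 7/16), radius 1/72

Follow each a-input down from B: c' goes to c + r*c', radius to r*r'.
tracing a2 down its 1-map path: center (0, 0), radius 1/8
tracing a3 down its 2-map path: center (-1/32, 7/16), radius 1/72
tracing a1 down its 2-map path: center (-1/32, 15/32), radius 1/80


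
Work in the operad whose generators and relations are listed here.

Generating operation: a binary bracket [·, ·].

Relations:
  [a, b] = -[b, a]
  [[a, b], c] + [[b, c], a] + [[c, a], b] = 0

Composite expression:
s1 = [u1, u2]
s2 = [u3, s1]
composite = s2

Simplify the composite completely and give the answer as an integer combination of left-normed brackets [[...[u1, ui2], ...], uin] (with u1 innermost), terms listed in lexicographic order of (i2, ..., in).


-[[u1, u2], u3]

Left-normed coefficients sit on the u1-initial expansion words.
Composite bracket: [u3, [u1, u2]]
Under [a, b] = ab - ba we get 4 signed associative words (2^2 = 4).
The u1-initial words carry the normal form:
  word u1u2u3 has sign -1, contributing -[[u1, u2], u3]


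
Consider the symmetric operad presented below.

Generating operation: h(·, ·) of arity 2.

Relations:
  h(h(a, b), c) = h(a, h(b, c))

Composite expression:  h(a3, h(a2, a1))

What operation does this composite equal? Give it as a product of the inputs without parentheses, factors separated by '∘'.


a3 ∘ a2 ∘ a1

All parenthesizations of h agree; list the a-inputs left to right.
h(a2, a1) reduces to a2 ∘ a1
h(a3, h(a2, a1)) reduces to a3 ∘ a2 ∘ a1


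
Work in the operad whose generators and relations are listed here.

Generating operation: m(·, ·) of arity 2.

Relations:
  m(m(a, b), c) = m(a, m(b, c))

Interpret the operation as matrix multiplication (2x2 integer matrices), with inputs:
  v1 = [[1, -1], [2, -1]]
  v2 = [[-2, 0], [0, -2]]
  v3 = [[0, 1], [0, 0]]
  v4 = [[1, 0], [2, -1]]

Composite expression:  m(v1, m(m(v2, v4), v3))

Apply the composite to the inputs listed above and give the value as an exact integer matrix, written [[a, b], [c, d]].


[[0, 2], [0, 0]]

m(v2, v4) = [[-2, 0], [-4, 2]]
m(m(v2, v4), v3) = [[0, -2], [0, -4]]
m(v1, m(m(v2, v4), v3)) = [[0, 2], [0, 0]]


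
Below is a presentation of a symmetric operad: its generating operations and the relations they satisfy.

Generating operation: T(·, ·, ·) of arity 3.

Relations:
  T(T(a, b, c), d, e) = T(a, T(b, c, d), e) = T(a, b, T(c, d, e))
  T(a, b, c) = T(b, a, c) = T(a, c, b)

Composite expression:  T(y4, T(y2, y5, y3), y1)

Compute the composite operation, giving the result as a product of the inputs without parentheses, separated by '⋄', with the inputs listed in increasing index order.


y1 ⋄ y2 ⋄ y3 ⋄ y4 ⋄ y5

Key point: T commutes, so take the y-inputs in any fixed order.
T(y2, y5, y3) collapses to y2 ⋄ y5 ⋄ y3
T(y4, T(y2, y5, y3), y1) collapses to y4 ⋄ y2 ⋄ y5 ⋄ y3 ⋄ y1
commutativity sorts the factors: y1 ⋄ y2 ⋄ y3 ⋄ y4 ⋄ y5


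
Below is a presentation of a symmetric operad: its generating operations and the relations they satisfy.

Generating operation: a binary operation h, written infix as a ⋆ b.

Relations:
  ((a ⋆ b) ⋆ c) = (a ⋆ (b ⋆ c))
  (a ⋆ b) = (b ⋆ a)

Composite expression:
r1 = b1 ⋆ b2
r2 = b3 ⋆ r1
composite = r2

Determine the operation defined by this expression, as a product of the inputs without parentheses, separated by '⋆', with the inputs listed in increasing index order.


b1 ⋆ b2 ⋆ b3

Both nesting and order wash out for h; what remains is which b's occur.
(b1 ⋆ b2) reduces to b1 ⋆ b2
(b3 ⋆ (b1 ⋆ b2)) reduces to b3 ⋆ b1 ⋆ b2
reordering the factors by index: b1 ⋆ b2 ⋆ b3


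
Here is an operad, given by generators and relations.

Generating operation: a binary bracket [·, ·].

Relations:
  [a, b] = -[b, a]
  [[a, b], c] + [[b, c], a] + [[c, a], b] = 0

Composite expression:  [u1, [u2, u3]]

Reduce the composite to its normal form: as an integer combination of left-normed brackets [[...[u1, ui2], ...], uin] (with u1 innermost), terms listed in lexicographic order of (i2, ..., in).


[[u1, u2], u3] - [[u1, u3], u2]

Expand each bracket as ab - ba; the u1-initial words give the coefficients.
Composite bracket: [u1, [u2, u3]]
Full expansion: 4 signed words from ab - ba (2^2 = 4).
Keep just the words that open with u1:
  word u1u2u3 has sign +1, contributing +[[u1, u2], u3]
  word u1u3u2 has sign -1, contributing -[[u1, u3], u2]


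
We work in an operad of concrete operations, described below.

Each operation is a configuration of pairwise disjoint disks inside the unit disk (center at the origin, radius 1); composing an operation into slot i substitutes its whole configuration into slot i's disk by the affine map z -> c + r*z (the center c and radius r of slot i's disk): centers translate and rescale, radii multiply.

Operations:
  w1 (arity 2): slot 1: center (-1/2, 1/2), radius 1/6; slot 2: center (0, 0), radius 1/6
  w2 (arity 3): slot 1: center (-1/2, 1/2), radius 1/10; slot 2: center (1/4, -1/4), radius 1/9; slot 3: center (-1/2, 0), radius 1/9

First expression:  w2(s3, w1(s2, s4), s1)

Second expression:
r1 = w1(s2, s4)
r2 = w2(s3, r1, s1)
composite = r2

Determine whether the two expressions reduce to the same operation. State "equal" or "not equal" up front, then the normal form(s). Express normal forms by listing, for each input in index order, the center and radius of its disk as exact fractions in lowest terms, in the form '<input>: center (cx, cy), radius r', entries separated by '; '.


equal; both compose to s1: center (-1/2, 0), radius 1/9; s2: center (7/36, -7/36), radius 1/54; s3: center (-1/2, 1/2), radius 1/10; s4: center (1/4, -1/4), radius 1/54


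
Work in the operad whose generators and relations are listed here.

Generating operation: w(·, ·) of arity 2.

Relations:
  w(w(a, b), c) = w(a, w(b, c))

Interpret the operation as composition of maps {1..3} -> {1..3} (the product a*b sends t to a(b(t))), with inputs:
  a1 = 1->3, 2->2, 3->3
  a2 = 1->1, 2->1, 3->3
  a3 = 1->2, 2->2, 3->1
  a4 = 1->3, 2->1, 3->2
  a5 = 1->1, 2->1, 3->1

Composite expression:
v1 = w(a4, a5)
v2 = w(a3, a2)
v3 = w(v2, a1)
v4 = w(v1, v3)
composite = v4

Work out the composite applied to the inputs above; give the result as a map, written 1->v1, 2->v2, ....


w(a4, a5) = 1->3, 2->3, 3->3
w(a3, a2) = 1->2, 2->2, 3->1
w(w(a3, a2), a1) = 1->1, 2->2, 3->1
w(w(a4, a5), w(w(a3, a2), a1)) = 1->3, 2->3, 3->3

1->3, 2->3, 3->3


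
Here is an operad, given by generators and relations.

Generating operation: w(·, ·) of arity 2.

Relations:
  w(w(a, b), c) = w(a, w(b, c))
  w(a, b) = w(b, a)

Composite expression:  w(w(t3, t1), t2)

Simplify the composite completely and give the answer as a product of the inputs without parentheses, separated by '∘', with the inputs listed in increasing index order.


Both nesting and order wash out for w; what remains is which t's occur.
w(t3, t1) flattens to t3 ∘ t1
w(w(t3, t1), t2) flattens to t3 ∘ t1 ∘ t2
the factors in increasing index order: t1 ∘ t2 ∘ t3

t1 ∘ t2 ∘ t3


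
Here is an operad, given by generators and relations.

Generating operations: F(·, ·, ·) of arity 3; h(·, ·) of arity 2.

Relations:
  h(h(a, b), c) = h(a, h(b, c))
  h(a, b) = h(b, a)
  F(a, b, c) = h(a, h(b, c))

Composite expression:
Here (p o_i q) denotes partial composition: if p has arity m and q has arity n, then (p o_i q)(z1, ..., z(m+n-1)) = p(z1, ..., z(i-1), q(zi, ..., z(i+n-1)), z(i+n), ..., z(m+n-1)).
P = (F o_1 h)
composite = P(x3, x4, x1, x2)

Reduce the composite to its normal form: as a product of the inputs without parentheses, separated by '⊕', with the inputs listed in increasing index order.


x1 ⊕ x2 ⊕ x3 ⊕ x4


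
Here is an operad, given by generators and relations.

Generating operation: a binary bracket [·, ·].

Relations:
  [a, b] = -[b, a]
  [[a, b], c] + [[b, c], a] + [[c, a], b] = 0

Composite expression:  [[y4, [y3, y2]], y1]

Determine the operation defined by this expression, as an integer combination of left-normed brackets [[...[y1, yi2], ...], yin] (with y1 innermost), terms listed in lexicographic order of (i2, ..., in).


-[[[y1, y2], y3], y4] + [[[y1, y3], y2], y4] + [[[y1, y4], y2], y3] - [[[y1, y4], y3], y2]

A multilinear Lie element is pinned by y1-initial words (y1 innermost).
Composite bracket: [[y4, [y3, y2]], y1]
Applying ab - ba throughout gives 8 signed words (2^3 = 8).
Collect the words opening with y1:
  word y1y2y3y4 has sign -1, contributing -[[[y1, y2], y3], y4]
  word y1y3y2y4 has sign +1, contributing +[[[y1, y3], y2], y4]
  word y1y4y2y3 has sign +1, contributing +[[[y1, y4], y2], y3]
  word y1y4y3y2 has sign -1, contributing -[[[y1, y4], y3], y2]


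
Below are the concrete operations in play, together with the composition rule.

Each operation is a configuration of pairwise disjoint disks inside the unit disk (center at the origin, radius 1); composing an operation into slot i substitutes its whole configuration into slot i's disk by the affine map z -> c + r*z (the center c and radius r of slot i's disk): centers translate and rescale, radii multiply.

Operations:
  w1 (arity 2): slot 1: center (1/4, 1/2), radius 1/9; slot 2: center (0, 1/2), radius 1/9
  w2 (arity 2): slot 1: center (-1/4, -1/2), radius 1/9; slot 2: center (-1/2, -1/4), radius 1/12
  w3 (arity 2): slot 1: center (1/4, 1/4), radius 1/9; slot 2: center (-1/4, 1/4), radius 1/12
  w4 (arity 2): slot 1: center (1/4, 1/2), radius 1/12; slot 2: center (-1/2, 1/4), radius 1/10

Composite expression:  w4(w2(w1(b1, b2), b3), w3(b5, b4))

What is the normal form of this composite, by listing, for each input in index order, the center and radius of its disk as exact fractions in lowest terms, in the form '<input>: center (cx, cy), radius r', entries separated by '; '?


b1: center (25/108, 25/54), radius 1/972; b2: center (11/48, 25/54), radius 1/972; b3: center (5/24, 23/48), radius 1/144; b4: center (-21/40, 11/40), radius 1/120; b5: center (-19/40, 11/40), radius 1/90

Below w4, radii multiply path by path; the b-disk centers shift.
input b1: composing its 3 substitution steps yields center (25/108, 25/54), radius 1/972
input b2: composing its 3 substitution steps yields center (11/48, 25/54), radius 1/972
input b3: composing its 2 substitution steps yields center (5/24, 23/48), radius 1/144
input b5: composing its 2 substitution steps yields center (-19/40, 11/40), radius 1/90
input b4: composing its 2 substitution steps yields center (-21/40, 11/40), radius 1/120


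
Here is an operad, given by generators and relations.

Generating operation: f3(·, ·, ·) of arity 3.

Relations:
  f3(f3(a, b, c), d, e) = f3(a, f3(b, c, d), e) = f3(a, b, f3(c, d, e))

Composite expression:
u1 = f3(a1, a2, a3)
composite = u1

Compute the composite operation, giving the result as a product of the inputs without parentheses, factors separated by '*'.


a1 * a2 * a3

The f3-tree's shape is irrelevant; the a-reading-order decides.
f3(a1, a2, a3) collapses to a1 * a2 * a3


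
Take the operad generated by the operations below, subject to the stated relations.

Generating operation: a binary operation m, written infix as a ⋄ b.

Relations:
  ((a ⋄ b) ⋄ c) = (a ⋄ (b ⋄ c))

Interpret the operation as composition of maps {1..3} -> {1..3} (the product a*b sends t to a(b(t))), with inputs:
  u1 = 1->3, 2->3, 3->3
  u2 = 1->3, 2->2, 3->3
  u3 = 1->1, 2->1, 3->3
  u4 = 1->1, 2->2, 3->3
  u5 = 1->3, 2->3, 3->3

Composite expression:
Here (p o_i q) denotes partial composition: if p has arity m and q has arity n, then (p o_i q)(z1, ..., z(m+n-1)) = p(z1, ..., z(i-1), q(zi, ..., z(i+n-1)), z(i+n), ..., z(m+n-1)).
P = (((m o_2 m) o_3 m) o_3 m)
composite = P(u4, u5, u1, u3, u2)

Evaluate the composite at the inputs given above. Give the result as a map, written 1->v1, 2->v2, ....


1->3, 2->3, 3->3

(u1 ⋄ u3) = 1->3, 2->3, 3->3
((u1 ⋄ u3) ⋄ u2) = 1->3, 2->3, 3->3
(u5 ⋄ ((u1 ⋄ u3) ⋄ u2)) = 1->3, 2->3, 3->3
(u4 ⋄ (u5 ⋄ ((u1 ⋄ u3) ⋄ u2))) = 1->3, 2->3, 3->3


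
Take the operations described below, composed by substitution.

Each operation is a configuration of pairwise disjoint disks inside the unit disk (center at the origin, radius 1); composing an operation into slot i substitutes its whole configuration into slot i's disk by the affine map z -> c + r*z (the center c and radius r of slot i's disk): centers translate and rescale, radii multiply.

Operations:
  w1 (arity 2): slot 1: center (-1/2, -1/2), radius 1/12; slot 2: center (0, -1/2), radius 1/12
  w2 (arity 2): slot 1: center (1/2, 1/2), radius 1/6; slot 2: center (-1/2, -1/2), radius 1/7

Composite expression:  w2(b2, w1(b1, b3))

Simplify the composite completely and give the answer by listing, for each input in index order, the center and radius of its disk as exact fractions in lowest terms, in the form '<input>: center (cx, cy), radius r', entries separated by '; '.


Only the slot chain above each b matters under w2; compose those maps.
for b2, the 1-step affine chain lands on center (1/2, 1/2), radius 1/6
for b1, the 2-step affine chain lands on center (-4/7, -4/7), radius 1/84
for b3, the 2-step affine chain lands on center (-1/2, -4/7), radius 1/84

b1: center (-4/7, -4/7), radius 1/84; b2: center (1/2, 1/2), radius 1/6; b3: center (-1/2, -4/7), radius 1/84


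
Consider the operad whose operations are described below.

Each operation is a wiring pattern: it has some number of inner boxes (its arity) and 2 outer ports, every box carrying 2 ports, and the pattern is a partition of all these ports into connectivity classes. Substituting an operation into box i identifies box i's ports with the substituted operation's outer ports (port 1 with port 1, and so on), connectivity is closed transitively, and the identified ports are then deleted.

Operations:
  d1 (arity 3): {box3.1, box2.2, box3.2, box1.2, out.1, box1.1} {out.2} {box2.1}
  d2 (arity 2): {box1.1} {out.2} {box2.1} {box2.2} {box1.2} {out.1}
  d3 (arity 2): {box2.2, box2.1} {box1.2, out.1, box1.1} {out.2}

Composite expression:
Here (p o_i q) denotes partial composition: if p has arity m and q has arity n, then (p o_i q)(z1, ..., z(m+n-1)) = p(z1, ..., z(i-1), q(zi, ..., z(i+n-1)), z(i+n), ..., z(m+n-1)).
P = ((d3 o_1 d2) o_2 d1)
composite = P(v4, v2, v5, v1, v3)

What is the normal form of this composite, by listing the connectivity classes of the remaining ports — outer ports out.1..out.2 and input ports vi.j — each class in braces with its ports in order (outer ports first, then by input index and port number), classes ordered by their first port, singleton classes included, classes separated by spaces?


Reachability decides: close wires over d3-identified ports.
the subtree at d1 composes to {out.1, v1.1, v1.2, v2.1, v2.2, v5.2} {out.2} {v5.1} on (v2, v5, v1); out.j = own outer ports
the subtree at d2 composes to {out.1} {out.2} {v1.1, v1.2, v2.1, v2.2, v5.2} {v4.1} {v4.2} {v5.1} on (v4, v2, v5, v1); out.j = own outer ports
the subtree at d3 composes to {out.1} {out.2} {v1.1, v1.2, v2.1, v2.2, v5.2} {v3.1, v3.2} {v4.1} {v4.2} {v5.1} on (v4, v2, v5, v1, v3); out.j = own outer ports

{out.1} {out.2} {v1.1, v1.2, v2.1, v2.2, v5.2} {v3.1, v3.2} {v4.1} {v4.2} {v5.1}


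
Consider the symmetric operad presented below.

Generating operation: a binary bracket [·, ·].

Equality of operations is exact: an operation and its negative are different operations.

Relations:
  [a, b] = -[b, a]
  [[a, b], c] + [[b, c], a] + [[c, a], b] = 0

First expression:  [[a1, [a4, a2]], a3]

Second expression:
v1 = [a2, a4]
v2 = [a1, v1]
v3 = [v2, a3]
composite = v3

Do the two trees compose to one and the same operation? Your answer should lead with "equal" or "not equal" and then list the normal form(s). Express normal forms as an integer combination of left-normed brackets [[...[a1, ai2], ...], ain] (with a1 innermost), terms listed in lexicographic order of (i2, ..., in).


The first expression reduces to -[[[a1, a2], a4], a3] + [[[a1, a4], a2], a3]
The second expression reduces to [[[a1, a2], a4], a3] - [[[a1, a4], a2], a3]
Different reductions; not equal.

not equal: they reduce to -[[[a1, a2], a4], a3] + [[[a1, a4], a2], a3] and [[[a1, a2], a4], a3] - [[[a1, a4], a2], a3]


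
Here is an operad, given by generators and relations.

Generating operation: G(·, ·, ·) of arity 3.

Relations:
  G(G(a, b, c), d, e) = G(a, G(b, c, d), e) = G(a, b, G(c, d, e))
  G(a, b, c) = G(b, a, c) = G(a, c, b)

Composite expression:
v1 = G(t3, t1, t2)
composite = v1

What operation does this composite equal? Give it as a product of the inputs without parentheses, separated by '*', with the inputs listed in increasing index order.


t1 * t2 * t3

Reordering under G is free, so list the t-inputs canonically.
G(t3, t1, t2) unparenthesizes to t3 * t1 * t2
putting the inputs in ascending order: t1 * t2 * t3


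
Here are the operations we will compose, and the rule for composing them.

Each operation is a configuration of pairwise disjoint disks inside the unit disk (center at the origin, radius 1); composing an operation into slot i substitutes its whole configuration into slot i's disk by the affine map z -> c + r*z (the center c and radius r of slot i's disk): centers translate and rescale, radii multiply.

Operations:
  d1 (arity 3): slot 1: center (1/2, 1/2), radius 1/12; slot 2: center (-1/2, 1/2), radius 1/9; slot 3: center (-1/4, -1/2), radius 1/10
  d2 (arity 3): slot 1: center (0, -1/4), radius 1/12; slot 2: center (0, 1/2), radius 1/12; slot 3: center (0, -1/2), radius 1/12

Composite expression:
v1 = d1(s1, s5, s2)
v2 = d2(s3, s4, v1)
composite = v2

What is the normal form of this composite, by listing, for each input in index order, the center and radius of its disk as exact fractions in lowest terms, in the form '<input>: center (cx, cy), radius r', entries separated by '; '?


s1: center (1/24, -11/24), radius 1/144; s2: center (-1/48, -13/24), radius 1/120; s3: center (0, -1/4), radius 1/12; s4: center (0, 1/2), radius 1/12; s5: center (-1/24, -11/24), radius 1/108
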